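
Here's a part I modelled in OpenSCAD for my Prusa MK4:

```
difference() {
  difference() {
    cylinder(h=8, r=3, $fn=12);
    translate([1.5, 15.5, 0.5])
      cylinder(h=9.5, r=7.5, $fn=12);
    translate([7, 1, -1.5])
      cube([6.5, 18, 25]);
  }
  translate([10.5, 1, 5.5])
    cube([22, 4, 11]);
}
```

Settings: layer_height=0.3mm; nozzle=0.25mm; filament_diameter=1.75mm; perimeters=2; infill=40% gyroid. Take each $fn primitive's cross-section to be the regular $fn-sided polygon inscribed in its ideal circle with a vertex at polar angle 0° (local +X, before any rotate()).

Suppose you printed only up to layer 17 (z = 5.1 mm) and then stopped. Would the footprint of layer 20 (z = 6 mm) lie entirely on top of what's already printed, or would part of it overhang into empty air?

entirely on top

Compare the two slices. At z = 5.1: the r=3 cylinder gives a regular 12-gon of circumradius 3 (constant along its height) (area = (12/2)·3.000²·sin(360°/12) = 27.00 mm²); the r=7.5 cylinder at (1.5, 15.5) contributes a regular 12-gon of circumradius 7.5 (area = (12/2)·7.500²·sin(360°/12) = 168.75 mm²); the cube at (7, 1) is present — its section is the full 6.5×18 rectangle (area 117.00 mm²); After the difference (first − rest): starting from the r=3 cylinder (27.00 mm²), the r=7.5 cylinder at (1.5, 15.5) misses the remaining region (no effect); the 6.5×18 cube at (7, 1) misses the remaining region (no effect) — area = 27.00 mm²; the cube at (10.5, 1) is absent (z outside [5.5, 16.5]); Taking the first minus the rest: none of the subtracted shapes is present at this height, so that combined region is unchanged — area = 27.00 mm². At z = 6: the r=3 cylinder gives a regular 12-gon of circumradius 3 (constant along its height) (area = (12/2)·3.000²·sin(360°/12) = 27.00 mm²); the r=7.5 cylinder at (1.5, 15.5) contributes a regular 12-gon of circumradius 7.5 (area = (12/2)·7.500²·sin(360°/12) = 168.75 mm²); the cube at (7, 1) is present — its section is the full 6.5×18 rectangle (area 117.00 mm²); After the difference (first − rest): starting from the r=3 cylinder (27.00 mm²), the r=7.5 cylinder at (1.5, 15.5) misses the remaining region (no effect); the 6.5×18 cube at (7, 1) misses the remaining region (no effect) — area = 27.00 mm²; the 22×4 cube at (10.5, 1) contributes its full rectangle (area 88.00 mm²); Subtracting the remaining from the first: starting from the result so far (27.00 mm²), the 22×4 cube at (10.5, 1) misses the remaining region (no effect) — area = 27.00 mm². Checking containment: the cross-section at z = 6 is a subset of the cross-section at z = 5.1.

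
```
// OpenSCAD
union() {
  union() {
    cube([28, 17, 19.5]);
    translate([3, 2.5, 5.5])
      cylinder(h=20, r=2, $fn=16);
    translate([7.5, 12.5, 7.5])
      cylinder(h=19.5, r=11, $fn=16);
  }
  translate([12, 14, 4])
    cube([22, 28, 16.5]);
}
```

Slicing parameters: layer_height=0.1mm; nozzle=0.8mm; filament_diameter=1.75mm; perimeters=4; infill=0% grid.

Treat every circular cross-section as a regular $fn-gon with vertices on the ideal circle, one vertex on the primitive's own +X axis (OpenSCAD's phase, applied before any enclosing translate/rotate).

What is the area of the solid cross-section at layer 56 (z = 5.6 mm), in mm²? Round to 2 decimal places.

At z = 5.6 mm: the cube is present — its section is the full 28×17 rectangle (area 476.00 mm²); the r=2 cylinder at (3, 2.5) gives a regular 16-gon of circumradius 2 (constant along its height) (area = (16/2)·2.000²·sin(360°/16) = 12.25 mm²); the cylinder at (7.5, 12.5) is absent (z outside [7.5, 27]); Merging all regions: the r=2 cylinder at (3, 2.5) lies entirely inside the 28×17 cube, so the union is just the 28×17 cube — area = 476.00 mm²; the cube at (12, 14) is present — its section is the full 22×28 rectangle (area 616.00 mm²); Merging all regions: the regions partially overlap — summed areas 1092.00 mm² minus the doubly-counted overlap 48.00 mm² gives 1044.00 mm² — area = 1044.00 mm². Overall, the cross-section is a single solid region. Net area = 1044.00 mm².

1044.00 mm²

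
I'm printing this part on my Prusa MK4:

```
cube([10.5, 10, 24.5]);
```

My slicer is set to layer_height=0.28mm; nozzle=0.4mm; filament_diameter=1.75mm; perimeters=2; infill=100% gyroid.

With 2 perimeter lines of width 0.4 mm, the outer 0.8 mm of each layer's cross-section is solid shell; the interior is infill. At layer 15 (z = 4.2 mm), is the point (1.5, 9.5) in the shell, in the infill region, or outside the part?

At z = 4.2 mm: the cube (footprint 10.5×10) is included at this height. Overall, the cross-section is a single solid region. The nearest boundary edge runs (10.50, 10.00)→(0.00, 10.00); distance from the point to it = 0.50 mm. The point is inside the cross-section, 0.50 mm from the nearest boundary — within the 0.8 mm shell band (2 × 0.4).

shell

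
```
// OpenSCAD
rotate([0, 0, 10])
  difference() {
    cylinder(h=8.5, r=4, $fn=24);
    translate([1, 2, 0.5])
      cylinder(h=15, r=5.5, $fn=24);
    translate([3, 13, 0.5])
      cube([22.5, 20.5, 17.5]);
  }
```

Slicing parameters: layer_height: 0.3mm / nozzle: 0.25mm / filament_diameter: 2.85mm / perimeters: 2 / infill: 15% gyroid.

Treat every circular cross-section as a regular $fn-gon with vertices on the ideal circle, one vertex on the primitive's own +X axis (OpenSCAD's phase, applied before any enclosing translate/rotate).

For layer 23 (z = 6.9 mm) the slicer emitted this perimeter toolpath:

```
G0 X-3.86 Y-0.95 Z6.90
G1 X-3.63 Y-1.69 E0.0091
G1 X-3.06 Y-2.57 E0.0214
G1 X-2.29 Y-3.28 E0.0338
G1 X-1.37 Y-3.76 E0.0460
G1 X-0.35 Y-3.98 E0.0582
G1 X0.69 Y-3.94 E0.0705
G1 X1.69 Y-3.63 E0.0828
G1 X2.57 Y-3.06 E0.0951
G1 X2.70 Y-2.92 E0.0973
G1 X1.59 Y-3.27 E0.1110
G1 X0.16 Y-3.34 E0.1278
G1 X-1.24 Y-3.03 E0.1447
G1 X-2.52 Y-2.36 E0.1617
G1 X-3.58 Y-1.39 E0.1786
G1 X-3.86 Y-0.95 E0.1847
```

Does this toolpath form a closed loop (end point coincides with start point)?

yes

Start point (G0): (-3.86, -0.95). End point (last G1): the path returns to the start — closed.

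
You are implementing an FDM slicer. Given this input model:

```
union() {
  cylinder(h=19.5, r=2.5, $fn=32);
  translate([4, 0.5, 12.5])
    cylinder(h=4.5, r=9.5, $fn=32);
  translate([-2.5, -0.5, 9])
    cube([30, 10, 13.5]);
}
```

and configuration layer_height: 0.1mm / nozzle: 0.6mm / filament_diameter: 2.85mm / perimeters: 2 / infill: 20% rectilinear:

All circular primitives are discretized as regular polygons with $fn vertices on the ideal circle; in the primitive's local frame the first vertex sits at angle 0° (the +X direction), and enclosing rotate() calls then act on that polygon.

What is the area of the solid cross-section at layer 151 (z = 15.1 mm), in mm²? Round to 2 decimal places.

At z = 15.1 mm: the r=2.5 cylinder contributes a regular 32-gon of circumradius 2.5 (area = (32/2)·2.500²·sin(360°/32) = 19.51 mm²); the cylinder at (4, 0.5): section is a regular 32-gon, circumradius r=9.5 (area = (32/2)·9.500²·sin(360°/32) = 281.71 mm²); the cube at (-2.5, -0.5) is present — its section is the full 30×10 rectangle (area 300.00 mm²); Taking the union: the regions partially overlap — summed areas 601.22 mm² minus the doubly-counted overlap 160.34 mm² gives 440.88 mm² — area = 440.88 mm². Overall, the cross-section is a single solid region. Net area = 440.88 mm².

440.88 mm²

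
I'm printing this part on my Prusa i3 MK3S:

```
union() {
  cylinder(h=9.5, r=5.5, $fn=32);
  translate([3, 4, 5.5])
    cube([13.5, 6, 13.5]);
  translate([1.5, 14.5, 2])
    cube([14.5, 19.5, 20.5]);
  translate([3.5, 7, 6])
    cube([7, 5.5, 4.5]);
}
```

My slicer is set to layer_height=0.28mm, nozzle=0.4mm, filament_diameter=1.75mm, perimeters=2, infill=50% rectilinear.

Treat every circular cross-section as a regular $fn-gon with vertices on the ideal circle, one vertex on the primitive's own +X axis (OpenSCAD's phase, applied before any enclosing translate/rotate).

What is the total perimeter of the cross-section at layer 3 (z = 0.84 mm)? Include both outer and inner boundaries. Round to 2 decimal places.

34.50 mm

At z = 0.84 mm: the r=5.5 cylinder gives a regular 32-gon of circumradius 5.5 (constant along its height) (perimeter = 2·32·5.500·sin(180°/32) = 34.50 mm); the cube at (3, 4) is not intersected at this z (z outside [5.5, 19]); the cube at (1.5, 14.5) is not intersected at this z (z outside [2, 22.5]); the cube at (3.5, 7) is not intersected at this z (z outside [6, 10.5]); Combining (union): only the r=5.5 cylinder is present, so the union is just that shape — boundary = 34.50 mm. Overall, the cross-section is a single solid region. Total boundary length (outer) = 34.50 mm.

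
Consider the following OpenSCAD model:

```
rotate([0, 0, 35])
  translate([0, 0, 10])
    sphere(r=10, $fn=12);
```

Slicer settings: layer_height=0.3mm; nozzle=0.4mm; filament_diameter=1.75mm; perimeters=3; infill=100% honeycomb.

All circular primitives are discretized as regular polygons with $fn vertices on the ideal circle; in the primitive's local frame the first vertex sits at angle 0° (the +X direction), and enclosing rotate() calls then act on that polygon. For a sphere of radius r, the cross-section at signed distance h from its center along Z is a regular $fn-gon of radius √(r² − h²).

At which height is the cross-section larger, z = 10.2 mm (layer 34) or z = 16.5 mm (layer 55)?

Layer 34 (z = 10.2): the sphere: section is a regular 12-gon, circumradius = √(r²−h²) = √(10²−0.2²) = 9.998 (area = (12/2)·9.998²·sin(360°/12) = 299.88 mm²); (rotated 35° about Z; rotation is an isometry so areas/perimeters/island counts are preserved). So its area = 299.88 mm². Layer 55 (z = 16.5): the r=10 sphere contributes a regular 12-gon of circumradius √(10²−6.5²) = 7.599 (area = (12/2)·7.599²·sin(360°/12) = 173.25 mm²); (whole slice rotated 35° about Z — lengths, areas and connectivity unchanged). So its area = 173.25 mm². Layer 34 is larger (299.88 vs 173.25 mm²).

layer 34 (z = 10.2 mm)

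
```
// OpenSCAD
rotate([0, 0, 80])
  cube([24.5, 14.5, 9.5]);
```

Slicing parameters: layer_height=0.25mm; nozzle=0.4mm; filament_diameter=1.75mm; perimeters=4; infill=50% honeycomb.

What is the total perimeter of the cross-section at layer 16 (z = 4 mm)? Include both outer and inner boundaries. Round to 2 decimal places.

At z = 4 mm: the cube is present — its section is the full 24.5×14.5 rectangle (perimeter 78.00 mm); (rotated 80° about Z; rotation is an isometry so areas/perimeters/island counts are preserved). Overall, the cross-section is a single solid region. Total boundary length (outer) = 78.00 mm.

78.00 mm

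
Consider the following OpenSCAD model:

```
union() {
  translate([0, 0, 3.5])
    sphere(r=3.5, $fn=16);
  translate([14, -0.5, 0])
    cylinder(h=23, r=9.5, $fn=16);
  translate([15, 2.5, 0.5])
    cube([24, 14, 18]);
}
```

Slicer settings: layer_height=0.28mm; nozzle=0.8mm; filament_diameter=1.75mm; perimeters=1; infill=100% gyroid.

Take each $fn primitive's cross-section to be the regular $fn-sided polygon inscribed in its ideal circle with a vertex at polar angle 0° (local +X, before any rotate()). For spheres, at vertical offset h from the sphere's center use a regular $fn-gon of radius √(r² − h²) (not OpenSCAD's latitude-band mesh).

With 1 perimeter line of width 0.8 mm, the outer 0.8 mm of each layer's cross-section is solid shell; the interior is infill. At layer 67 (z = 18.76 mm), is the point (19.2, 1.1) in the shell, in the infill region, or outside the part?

infill

At z = 18.76 mm: the sphere does not reach this height (|z−center|=15.260 > r=3.5); the r=9.5 cylinder at (14, -0.5) contributes a regular 16-gon of circumradius 9.5; the cube at (15, 2.5) is not intersected at this z (z outside [0.5, 18.5]); Merging all regions: only the r=9.5 cylinder at (14, -0.5) is present, so the union is just that shape — 1 connected region. Overall, the cross-section is a single solid region. The nearest boundary edge runs (23.50, -0.50)→(22.78, 3.14); distance from the point to it = 3.91 mm. The point is inside the cross-section and 3.91 mm from the nearest boundary — more than the 0.8 mm shell width (1 × 0.8), so it's in the infill interior.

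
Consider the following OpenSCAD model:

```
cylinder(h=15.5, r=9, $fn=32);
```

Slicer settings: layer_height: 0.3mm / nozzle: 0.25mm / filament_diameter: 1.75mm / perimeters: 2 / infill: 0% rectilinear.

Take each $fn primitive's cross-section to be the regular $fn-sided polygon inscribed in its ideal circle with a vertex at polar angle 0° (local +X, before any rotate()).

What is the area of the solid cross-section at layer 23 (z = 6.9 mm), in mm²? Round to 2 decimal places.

At z = 6.9 mm: the cylinder: section is a regular 32-gon, circumradius r=9 (area = (32/2)·9.000²·sin(360°/32) = 252.84 mm²). Overall, the cross-section is a single solid region. Net area = 252.84 mm².

252.84 mm²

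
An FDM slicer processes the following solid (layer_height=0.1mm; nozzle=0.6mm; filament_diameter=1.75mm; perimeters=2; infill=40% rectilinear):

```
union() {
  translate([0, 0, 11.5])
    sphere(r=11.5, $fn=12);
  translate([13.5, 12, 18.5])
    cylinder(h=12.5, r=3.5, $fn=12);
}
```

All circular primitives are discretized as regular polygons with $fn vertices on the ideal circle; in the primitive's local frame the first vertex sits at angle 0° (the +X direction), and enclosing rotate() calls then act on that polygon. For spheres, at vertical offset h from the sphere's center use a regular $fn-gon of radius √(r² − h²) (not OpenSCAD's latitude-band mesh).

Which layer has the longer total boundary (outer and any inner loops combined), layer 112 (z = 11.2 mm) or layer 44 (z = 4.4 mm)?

Layer 112 (z = 11.2): the r=11.5 sphere contributes a regular 12-gon of circumradius √(11.5²−0.3²) = 11.496 (perimeter = 2·12·11.496·sin(180°/12) = 71.41 mm); the cylinder at (13.5, 12) does not reach this height (z outside [18.5, 31]); Taking the union: only the r=11.5 sphere is present, so the union is just that shape — boundary = 71.41 mm. So its perimeter = 71.41 mm. Layer 44 (z = 4.4): the r=11.5 sphere slices to a regular 12-gon of circumradius 9.047 (√(r²−h²) with h=7.1 from center) (perimeter = 2·12·9.047·sin(180°/12) = 56.19 mm); the cylinder at (13.5, 12) does not reach this height (z outside [18.5, 31]); Merging all regions: only the r=11.5 sphere is present, so the union is just that shape — boundary = 56.19 mm. So its perimeter = 56.19 mm. Layer 112 is larger (71.41 vs 56.19 mm).

layer 112 (z = 11.2 mm)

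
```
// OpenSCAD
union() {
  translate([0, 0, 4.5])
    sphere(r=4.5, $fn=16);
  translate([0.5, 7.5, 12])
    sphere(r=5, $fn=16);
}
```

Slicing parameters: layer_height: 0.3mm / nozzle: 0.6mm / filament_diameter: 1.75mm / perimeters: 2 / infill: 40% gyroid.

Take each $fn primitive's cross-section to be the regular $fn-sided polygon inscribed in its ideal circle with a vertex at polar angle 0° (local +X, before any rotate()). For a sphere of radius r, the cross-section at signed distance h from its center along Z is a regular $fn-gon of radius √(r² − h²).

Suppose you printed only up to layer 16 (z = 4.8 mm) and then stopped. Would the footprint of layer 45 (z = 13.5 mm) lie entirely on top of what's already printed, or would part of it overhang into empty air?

part overhangs

Compare the two slices. At z = 4.8: the r=4.5 sphere contributes a regular 16-gon of circumradius √(4.5²−0.3²) = 4.490 (area = (16/2)·4.490²·sin(360°/16) = 61.72 mm²); the sphere at (0.5, 7.5) does not reach this height (|z−center|=7.200 > r=5); Taking the union: only the r=4.5 sphere is present, so the union is just that shape — area = 61.72 mm². At z = 13.5: the sphere does not reach this height (|z−center|=9.000 > r=4.5); the r=5 sphere at (0.5, 7.5) slices to a regular 16-gon of circumradius 4.770 (√(r²−h²) with h=1.5 from center) (area = (16/2)·4.770²·sin(360°/16) = 69.65 mm²); Taking the union: only the r=5 sphere at (0.5, 7.5) is present, so the union is just that shape — area = 69.65 mm². Checking containment: at z = 13.5 the cross-section extends beyond the z = 4.8 cross-section by about 63.92 mm².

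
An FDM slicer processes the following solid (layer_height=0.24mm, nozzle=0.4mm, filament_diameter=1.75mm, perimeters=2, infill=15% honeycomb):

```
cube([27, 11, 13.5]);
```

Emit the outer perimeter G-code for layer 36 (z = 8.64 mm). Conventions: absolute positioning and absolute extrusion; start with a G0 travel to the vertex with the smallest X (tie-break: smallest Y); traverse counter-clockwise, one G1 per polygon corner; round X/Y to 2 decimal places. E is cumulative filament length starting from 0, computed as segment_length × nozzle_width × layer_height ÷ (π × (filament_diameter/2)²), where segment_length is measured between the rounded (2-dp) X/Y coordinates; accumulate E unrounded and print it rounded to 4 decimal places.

G0 X0.00 Y0.00 Z8.64
G1 X27.00 Y0.00 E1.0776
G1 X27.00 Y11.00 E1.5167
G1 X0.00 Y11.00 E2.5943
G1 X0.00 Y0.00 E3.0333

At z = 8.64 mm: the 27×11 cube contributes its full rectangle. The outline is a single polygon with 4 vertices. Extrusion per mm of travel: 0.4 × 0.24 / (π × 0.875²) = 0.039912. Accumulating E over each segment gives final E = 3.0333.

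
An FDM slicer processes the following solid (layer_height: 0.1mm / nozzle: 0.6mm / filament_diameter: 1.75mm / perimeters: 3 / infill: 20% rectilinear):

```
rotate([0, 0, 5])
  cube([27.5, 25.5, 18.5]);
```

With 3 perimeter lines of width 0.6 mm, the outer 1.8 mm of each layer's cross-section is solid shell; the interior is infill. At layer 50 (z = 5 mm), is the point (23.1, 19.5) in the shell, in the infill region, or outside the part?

At z = 5 mm: the cube is present — its section is the full 27.5×25.5 rectangle; (whole slice rotated 5° about Z — lengths, areas and connectivity unchanged). Overall, the cross-section is a single solid region. Undo the 5° rotation: the query point maps to (24.712, 17.412) in the un-rotated model frame. The nearest boundary edge runs (27.50, 0.00)→(27.50, 25.50); distance from the point to it = 2.79 mm. The point is inside the cross-section and 2.79 mm from the nearest boundary — more than the 1.8 mm shell width (3 × 0.6), so it's in the infill interior.

infill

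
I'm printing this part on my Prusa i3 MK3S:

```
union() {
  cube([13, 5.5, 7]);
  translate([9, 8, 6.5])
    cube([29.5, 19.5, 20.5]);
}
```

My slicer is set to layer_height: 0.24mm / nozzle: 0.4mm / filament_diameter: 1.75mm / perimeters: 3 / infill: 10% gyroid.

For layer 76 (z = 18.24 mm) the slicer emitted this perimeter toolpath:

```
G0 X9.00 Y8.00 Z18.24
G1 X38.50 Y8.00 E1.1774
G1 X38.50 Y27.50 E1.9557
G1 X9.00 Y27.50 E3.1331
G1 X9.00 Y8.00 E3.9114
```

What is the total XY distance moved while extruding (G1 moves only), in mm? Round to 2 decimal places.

98.00 mm

Sum the Euclidean lengths of each G1 segment: total = 98.00 mm.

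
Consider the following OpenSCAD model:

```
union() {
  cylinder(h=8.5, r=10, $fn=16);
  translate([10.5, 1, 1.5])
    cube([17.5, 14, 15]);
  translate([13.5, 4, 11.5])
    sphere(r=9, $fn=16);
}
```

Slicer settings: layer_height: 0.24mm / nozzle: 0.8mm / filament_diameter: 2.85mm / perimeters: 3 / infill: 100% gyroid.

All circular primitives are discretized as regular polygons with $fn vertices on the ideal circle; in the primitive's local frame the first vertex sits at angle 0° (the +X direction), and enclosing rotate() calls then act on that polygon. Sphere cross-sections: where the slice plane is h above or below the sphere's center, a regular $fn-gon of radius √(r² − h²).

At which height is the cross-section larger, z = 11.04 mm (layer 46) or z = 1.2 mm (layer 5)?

layer 46 (z = 11.04 mm)

Layer 46 (z = 11.04): the cylinder does not reach this height (z outside [0, 8.5]); the 17.5×14 cube at (10.5, 1) contributes its full rectangle (area 245.00 mm²); the sphere at (13.5, 4): section is a regular 16-gon, circumradius = √(r²−h²) = √(9²−0.46²) = 8.988 (area = (16/2)·8.988²·sin(360°/16) = 247.33 mm²); Taking the union: the regions partially overlap — summed areas 492.33 mm² minus the doubly-counted overlap 122.97 mm² gives 369.36 mm² — area = 369.36 mm². So its area = 369.36 mm². Layer 5 (z = 1.2): the cylinder: section is a regular 16-gon, circumradius r=10 (area = (16/2)·10.000²·sin(360°/16) = 306.15 mm²); the cube at (10.5, 1) does not reach this height (z outside [1.5, 16.5]); the sphere at (13.5, 4) is not intersected at this z (|z−center|=10.300 > r=9); Combining (union): only the r=10 cylinder is present, so the union is just that shape — area = 306.15 mm². So its area = 306.15 mm². Layer 46 is larger (369.36 vs 306.15 mm²).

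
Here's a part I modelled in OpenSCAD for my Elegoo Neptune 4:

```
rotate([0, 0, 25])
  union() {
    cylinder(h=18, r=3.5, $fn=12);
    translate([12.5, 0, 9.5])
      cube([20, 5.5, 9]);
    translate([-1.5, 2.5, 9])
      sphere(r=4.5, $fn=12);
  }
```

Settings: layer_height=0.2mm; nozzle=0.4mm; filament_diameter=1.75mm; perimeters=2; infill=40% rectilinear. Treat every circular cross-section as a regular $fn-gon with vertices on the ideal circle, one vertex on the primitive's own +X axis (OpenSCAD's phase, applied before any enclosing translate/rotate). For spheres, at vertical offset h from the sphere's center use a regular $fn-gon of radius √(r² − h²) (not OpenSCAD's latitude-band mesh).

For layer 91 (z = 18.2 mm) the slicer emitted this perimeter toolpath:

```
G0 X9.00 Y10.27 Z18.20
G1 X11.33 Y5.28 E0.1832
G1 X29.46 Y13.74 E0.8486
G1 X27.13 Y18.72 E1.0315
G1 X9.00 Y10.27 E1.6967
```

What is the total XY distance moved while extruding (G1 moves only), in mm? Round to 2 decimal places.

Sum the Euclidean lengths of each G1 segment: total = 51.01 mm.

51.01 mm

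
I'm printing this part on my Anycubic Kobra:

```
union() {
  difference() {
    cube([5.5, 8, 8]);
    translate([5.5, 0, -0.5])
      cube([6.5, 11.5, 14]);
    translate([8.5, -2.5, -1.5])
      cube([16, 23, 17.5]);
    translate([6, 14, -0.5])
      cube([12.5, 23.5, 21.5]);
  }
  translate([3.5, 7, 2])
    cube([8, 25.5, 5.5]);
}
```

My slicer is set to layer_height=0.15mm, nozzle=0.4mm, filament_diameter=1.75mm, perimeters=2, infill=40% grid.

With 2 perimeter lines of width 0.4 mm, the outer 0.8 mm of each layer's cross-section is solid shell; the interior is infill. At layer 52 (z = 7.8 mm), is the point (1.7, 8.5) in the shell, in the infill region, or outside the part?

At z = 7.8 mm: the 5.5×8 cube contributes its full rectangle; the cube at (5.5, 0) is present — its section is the full 6.5×11.5 rectangle; the cube at (8.5, -2.5) (footprint 16×23) is included at this height; the cube at (6, 14) is present — its section is the full 12.5×23.5 rectangle; After the difference (first − rest): starting from the 5.5×8 cube, the 6.5×11.5 cube at (5.5, 0) misses the remaining region (no effect); the 16×23 cube at (8.5, -2.5) misses the remaining region (no effect); the 12.5×23.5 cube at (6, 14) misses the remaining region (no effect) — 1 connected region; the cube at (3.5, 7) is absent (z outside [2, 7.5]); Combining (union): only the result so far is present, so the union is just that shape — 1 connected region. Overall, the cross-section is a single solid region. The nearest boundary edge runs (0.00, 8.00)→(5.50, 8.00); distance from the point to it = 0.50 mm. The point is not inside any of the regions above, so it lies outside the cross-section (0.50 mm from the nearest boundary).

outside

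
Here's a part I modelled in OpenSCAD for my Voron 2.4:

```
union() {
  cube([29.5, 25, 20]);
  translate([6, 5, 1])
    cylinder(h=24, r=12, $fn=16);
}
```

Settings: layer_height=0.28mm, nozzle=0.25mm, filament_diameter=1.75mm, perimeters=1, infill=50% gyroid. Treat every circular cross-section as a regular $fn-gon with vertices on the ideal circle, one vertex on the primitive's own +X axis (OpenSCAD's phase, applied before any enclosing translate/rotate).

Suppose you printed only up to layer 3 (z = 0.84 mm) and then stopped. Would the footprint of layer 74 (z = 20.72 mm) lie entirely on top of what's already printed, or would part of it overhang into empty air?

Compare the two slices. At z = 0.84: the cube is present — its section is the full 29.5×25 rectangle (area 737.50 mm²); the cylinder at (6, 5) is absent (z outside [1, 25]); Combining (union): only the 29.5×25 cube is present, so the union is just that shape — area = 737.50 mm². At z = 20.72: the cube does not reach this height (z outside [0, 20]); the cylinder at (6, 5): section is a regular 16-gon, circumradius r=12 (area = (16/2)·12.000²·sin(360°/16) = 440.85 mm²); Merging all regions: only the r=12 cylinder at (6, 5) is present, so the union is just that shape — area = 440.85 mm². Checking containment: at z = 20.72 the cross-section extends beyond the z = 0.84 cross-section by about 175.21 mm².

part overhangs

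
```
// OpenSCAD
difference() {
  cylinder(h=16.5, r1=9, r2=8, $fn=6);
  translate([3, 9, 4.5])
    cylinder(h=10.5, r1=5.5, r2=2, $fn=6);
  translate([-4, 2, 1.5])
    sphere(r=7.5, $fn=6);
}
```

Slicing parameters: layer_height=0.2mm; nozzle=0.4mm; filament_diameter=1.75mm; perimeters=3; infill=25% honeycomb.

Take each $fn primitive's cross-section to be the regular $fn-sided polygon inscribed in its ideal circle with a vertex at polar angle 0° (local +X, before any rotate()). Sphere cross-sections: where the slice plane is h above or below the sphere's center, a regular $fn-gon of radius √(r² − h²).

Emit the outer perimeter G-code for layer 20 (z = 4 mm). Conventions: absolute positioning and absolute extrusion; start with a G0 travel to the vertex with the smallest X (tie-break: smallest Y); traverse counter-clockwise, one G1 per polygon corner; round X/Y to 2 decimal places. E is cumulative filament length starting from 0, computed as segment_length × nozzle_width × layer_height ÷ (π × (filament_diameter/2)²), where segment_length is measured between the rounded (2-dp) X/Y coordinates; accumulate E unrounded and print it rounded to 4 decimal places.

G0 X-6.38 Y-4.12 Z4.00
G1 X-4.38 Y-7.58 E0.1329
G1 X4.38 Y-7.58 E0.4243
G1 X8.76 Y0.00 E0.7155
G1 X4.38 Y7.58 E1.0066
G1 X-0.15 Y7.58 E1.1573
G1 X3.07 Y2.00 E1.3716
G1 X-0.46 Y-4.12 E1.6066
G1 X-6.38 Y-4.12 E1.8035

At z = 4 mm: the cone (r1=9→r2=8) has section circumradius 8.758 here — a regular 6-gon; the cone at (3, 9) is absent (z outside [4.5, 15]); the r=7.5 sphere at (-4, 2) slices to a regular 6-gon of circumradius 7.071 (√(r²−h²) with h=2.5 from center); After the difference (first − rest): starting from the cone, the r=7.5 sphere at (-4, 2) partially overlaps it — only the 97.15 mm² overlap (of its 129.90 mm²) is removed, clipping the outline — 1 connected region. The outline is a single polygon with 8 vertices. Extrusion per mm of travel: 0.4 × 0.2 / (π × 0.875²) = 0.033260. Accumulating E over each segment gives final E = 1.8035.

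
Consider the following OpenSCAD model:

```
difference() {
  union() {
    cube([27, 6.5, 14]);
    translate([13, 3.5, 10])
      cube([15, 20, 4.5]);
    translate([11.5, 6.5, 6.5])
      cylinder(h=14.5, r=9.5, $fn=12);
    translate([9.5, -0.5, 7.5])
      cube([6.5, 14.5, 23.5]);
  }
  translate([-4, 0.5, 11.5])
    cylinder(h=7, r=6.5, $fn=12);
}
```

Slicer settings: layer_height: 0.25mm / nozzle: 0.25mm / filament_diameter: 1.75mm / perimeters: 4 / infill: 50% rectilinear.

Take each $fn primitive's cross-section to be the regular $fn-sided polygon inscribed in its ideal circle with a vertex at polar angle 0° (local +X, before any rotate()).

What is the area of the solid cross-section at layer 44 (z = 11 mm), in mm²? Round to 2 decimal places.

540.57 mm²

At z = 11 mm: the cube (footprint 27×6.5) is included at this height (area 175.50 mm²); the 15×20 cube at (13, 3.5) contributes its full rectangle (area 300.00 mm²); the cylinder at (11.5, 6.5): section is a regular 12-gon, circumradius r=9.5 (area = (12/2)·9.500²·sin(360°/12) = 270.75 mm²); the cube at (9.5, -0.5) (footprint 6.5×14.5) is included at this height (area 94.25 mm²); Taking the union: the regions partially overlap — summed areas 840.50 mm² minus the doubly-counted overlap 299.93 mm² gives 540.57 mm² — area = 540.57 mm²; the cylinder at (-4, 0.5) is not intersected at this z (z outside [11.5, 18.5]); After the difference (first − rest): none of the subtracted shapes is present at this height, so the result so far is unchanged — area = 540.57 mm². Overall, the cross-section is a single solid region. Net area = 540.57 mm².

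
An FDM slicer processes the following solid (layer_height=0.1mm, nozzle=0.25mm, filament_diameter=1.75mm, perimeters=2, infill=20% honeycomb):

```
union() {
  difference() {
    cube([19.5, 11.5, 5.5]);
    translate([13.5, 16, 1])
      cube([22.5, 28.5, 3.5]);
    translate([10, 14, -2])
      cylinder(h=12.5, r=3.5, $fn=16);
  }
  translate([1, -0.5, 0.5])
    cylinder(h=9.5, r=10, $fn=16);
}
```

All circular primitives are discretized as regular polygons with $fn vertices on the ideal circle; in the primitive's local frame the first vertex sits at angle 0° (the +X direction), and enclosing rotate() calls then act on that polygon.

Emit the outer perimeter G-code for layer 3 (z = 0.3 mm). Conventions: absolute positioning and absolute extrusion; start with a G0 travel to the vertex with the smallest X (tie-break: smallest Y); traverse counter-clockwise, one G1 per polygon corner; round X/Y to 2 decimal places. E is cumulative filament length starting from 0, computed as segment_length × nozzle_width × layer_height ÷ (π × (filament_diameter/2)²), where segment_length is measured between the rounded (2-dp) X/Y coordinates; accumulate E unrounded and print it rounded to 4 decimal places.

G0 X0.00 Y0.00 Z0.30
G1 X19.50 Y0.00 E0.2027
G1 X19.50 Y11.50 E0.3222
G1 X12.44 Y11.50 E0.3956
G1 X11.34 Y10.77 E0.4093
G1 X10.00 Y10.50 E0.4235
G1 X8.66 Y10.77 E0.4377
G1 X7.56 Y11.50 E0.4514
G1 X0.00 Y11.50 E0.5300
G1 X0.00 Y0.00 E0.6496

At z = 0.3 mm: the cube is present — its section is the full 19.5×11.5 rectangle; the cube at (13.5, 16) does not reach this height (z outside [1, 4.5]); the r=3.5 cylinder at (10, 14) gives a regular 16-gon of circumradius 3.5 (constant along its height); Subtracting the remaining from the first: starting from the 19.5×11.5 cube, the r=3.5 cylinder at (10, 14) partially overlaps it — only the 3.13 mm² overlap (of its 37.50 mm²) is removed, clipping the outline — 1 connected region; the cylinder at (1, -0.5) is not intersected at this z (z outside [0.5, 10]); Taking the union: only that combined region is present, so the union is just that shape — 1 connected region. The outline is a single polygon with 9 vertices. Extrusion per mm of travel: 0.25 × 0.1 / (π × 0.875²) = 0.010394. Accumulating E over each segment gives final E = 0.6496.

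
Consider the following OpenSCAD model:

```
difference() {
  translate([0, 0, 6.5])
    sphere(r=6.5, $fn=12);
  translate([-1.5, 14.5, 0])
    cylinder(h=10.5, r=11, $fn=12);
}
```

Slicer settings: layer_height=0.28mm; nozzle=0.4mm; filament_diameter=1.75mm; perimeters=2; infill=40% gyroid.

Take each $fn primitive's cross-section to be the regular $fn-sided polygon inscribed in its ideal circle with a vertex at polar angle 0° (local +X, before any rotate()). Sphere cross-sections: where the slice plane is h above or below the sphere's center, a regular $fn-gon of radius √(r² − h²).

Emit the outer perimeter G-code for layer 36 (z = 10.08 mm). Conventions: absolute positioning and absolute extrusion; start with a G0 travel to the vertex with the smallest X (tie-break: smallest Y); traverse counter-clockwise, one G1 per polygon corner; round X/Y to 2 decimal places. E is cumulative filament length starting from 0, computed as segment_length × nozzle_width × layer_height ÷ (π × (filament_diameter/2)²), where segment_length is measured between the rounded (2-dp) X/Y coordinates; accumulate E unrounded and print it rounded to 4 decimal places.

At z = 10.08 mm: the r=6.5 sphere contributes a regular 12-gon of circumradius √(6.5²−3.58²) = 5.425; the r=11 cylinder at (-1.5, 14.5) gives a regular 12-gon of circumradius 11 (constant along its height); Taking the first minus the rest: starting from the r=6.5 sphere, the r=11 cylinder at (-1.5, 14.5) partially overlaps it — only the 6.20 mm² overlap (of its 363.00 mm²) is removed, clipping the outline — 1 connected region. The outline is a single polygon with 12 vertices. Extrusion per mm of travel: 0.4 × 0.28 / (π × 0.875²) = 0.046564. Accumulating E over each segment gives final E = 1.5563.

G0 X-5.43 Y0.00 Z10.08
G1 X-4.70 Y-2.71 E0.1307
G1 X-2.71 Y-4.70 E0.2617
G1 X0.00 Y-5.43 E0.3924
G1 X2.71 Y-4.70 E0.5231
G1 X4.70 Y-2.71 E0.6542
G1 X5.43 Y0.00 E0.7848
G1 X4.70 Y2.71 E0.9155
G1 X2.77 Y4.64 E1.0426
G1 X-1.50 Y3.50 E1.2484
G1 X-3.40 Y4.01 E1.3400
G1 X-4.70 Y2.71 E1.4256
G1 X-5.43 Y0.00 E1.5563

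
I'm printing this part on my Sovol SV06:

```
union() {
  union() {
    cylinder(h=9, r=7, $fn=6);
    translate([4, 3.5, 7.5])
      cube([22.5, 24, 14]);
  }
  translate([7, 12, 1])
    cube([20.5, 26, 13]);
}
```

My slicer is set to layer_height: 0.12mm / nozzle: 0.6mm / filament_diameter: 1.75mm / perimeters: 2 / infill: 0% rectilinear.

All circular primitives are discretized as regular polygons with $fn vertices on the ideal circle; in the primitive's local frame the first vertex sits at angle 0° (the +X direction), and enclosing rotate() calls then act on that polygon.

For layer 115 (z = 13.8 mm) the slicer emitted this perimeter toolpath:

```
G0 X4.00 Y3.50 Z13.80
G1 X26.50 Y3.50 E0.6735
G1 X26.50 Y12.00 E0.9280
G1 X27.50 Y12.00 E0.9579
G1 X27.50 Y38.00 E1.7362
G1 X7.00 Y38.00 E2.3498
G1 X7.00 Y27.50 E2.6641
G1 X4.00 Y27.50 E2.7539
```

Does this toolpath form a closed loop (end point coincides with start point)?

Start point (G0): (4.00, 3.50). End point (last G1): the path does not return to the start — open.

no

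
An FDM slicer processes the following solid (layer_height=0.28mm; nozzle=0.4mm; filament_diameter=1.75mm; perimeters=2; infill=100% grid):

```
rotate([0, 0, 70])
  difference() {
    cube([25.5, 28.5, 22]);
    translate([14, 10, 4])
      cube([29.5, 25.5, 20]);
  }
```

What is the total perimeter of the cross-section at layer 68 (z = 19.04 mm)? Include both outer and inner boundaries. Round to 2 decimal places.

108.00 mm

At z = 19.04 mm: the 25.5×28.5 cube contributes its full rectangle (perimeter 108.00 mm); the cube at (14, 10) is present — its section is the full 29.5×25.5 rectangle (perimeter 110.00 mm); After the difference (first − rest): starting from the 25.5×28.5 cube, the 29.5×25.5 cube at (14, 10) partially overlaps it — only the 212.75 mm² overlap (of its 752.25 mm²) is removed, clipping the outline — boundary = 108.00 mm; (rotated 70° about Z; rotation is an isometry so areas/perimeters/island counts are preserved). Overall, the cross-section is a single solid region. Total boundary length (outer) = 108.00 mm.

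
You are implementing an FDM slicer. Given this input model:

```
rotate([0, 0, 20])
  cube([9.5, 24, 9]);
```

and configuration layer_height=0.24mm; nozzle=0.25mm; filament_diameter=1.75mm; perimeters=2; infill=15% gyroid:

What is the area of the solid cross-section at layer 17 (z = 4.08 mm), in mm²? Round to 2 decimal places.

228.00 mm²

At z = 4.08 mm: the cube is present — its section is the full 9.5×24 rectangle (area 228.00 mm²); (whole slice rotated 20° about Z — lengths, areas and connectivity unchanged). Overall, the cross-section is a single solid region. Net area = 228.00 mm².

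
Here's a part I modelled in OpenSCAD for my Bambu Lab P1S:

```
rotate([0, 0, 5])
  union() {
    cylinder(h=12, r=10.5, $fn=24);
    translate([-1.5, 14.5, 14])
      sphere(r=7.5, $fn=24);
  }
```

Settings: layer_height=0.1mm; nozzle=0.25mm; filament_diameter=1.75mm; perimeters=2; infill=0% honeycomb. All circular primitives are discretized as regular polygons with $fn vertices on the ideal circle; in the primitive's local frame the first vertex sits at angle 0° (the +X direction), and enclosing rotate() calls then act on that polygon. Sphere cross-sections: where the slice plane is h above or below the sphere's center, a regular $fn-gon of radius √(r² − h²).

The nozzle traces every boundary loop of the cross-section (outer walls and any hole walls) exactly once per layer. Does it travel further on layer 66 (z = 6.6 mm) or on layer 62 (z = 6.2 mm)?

layer 66 (z = 6.6 mm)

Layer 66 (z = 6.6): the r=10.5 cylinder gives a regular 24-gon of circumradius 10.5 (constant along its height) (perimeter = 2·24·10.500·sin(180°/24) = 65.79 mm); the r=7.5 sphere at (-1.5, 14.5) slices to a regular 24-gon of circumradius 1.221 (√(r²−h²) with h=7.4 from center) (perimeter = 2·24·1.221·sin(180°/24) = 7.65 mm); Taking the union: the 2 present regions are separate (no shared area or edge), so areas and boundary lengths simply add and each stays a separate island — boundary = 73.43 mm; (rotated 5° about Z; rotation is an isometry so areas/perimeters/island counts are preserved). So its perimeter = 73.43 mm. Layer 62 (z = 6.2): the cylinder: section is a regular 24-gon, circumradius r=10.5 (perimeter = 2·24·10.500·sin(180°/24) = 65.79 mm); the sphere at (-1.5, 14.5) is not intersected at this z (|z−center|=7.800 > r=7.5); Merging all regions: only the r=10.5 cylinder is present, so the union is just that shape — boundary = 65.79 mm; (rotated 5° about Z; rotation is an isometry so areas/perimeters/island counts are preserved). So its perimeter = 65.79 mm. Layer 66 is larger (73.43 vs 65.79 mm).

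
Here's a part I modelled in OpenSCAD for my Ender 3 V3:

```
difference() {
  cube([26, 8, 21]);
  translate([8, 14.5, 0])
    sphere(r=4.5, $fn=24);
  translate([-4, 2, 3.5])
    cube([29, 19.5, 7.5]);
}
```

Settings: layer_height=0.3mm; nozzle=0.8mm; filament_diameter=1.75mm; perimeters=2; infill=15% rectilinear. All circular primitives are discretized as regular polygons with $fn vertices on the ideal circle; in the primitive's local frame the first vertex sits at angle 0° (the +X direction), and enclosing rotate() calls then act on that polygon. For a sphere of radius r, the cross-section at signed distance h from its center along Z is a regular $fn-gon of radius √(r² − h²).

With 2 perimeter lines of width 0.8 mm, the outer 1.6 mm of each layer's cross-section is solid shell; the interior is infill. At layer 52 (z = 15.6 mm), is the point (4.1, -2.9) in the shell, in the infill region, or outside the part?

At z = 15.6 mm: the cube is present — its section is the full 26×8 rectangle; the sphere at (8, 14.5) does not reach this height (|z−center|=15.600 > r=4.5); the cube at (-4, 2) is absent (z outside [3.5, 11]); After the difference (first − rest): none of the subtracted shapes is present at this height, so the 26×8 cube is unchanged — 1 connected region. Overall, the cross-section is a single solid region. The nearest boundary edge runs (0.00, 0.00)→(26.00, 0.00); distance from the point to it = 2.90 mm. The point is not inside any of the regions above, so it lies outside the cross-section (2.90 mm from the nearest boundary).

outside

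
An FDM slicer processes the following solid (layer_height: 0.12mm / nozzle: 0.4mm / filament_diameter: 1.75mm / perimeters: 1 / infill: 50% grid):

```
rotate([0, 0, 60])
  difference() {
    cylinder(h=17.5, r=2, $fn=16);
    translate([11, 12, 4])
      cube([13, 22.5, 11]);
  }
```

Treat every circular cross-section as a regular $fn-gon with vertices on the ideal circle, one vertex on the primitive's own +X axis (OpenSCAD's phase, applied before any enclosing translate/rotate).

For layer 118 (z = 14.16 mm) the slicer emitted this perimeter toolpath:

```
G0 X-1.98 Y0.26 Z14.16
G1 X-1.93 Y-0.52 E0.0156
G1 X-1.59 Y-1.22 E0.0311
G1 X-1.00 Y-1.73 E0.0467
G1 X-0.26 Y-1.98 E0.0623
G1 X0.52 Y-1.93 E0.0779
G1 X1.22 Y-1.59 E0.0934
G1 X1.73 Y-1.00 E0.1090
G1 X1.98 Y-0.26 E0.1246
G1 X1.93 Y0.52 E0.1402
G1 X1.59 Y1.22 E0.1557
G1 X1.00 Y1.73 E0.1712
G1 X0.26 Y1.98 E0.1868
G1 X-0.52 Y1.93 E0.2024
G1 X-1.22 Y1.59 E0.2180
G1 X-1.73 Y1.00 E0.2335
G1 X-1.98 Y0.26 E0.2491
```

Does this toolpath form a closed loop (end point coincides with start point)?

yes

Start point (G0): (-1.98, 0.26). End point (last G1): the path returns to the start — closed.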